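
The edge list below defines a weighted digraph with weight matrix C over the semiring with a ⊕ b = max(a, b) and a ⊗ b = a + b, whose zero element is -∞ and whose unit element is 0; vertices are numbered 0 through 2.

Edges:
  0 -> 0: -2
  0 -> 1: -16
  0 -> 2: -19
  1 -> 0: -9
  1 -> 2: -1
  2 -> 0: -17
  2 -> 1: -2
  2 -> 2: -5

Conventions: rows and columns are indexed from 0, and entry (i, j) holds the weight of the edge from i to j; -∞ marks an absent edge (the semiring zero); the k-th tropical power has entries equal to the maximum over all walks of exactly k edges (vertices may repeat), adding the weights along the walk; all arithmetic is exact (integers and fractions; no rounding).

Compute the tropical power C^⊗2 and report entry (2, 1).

C^⊗2:
  [-4, -18, -17]
  [-11, -3, -6]
  [-11, -7, -3]
Key observation: the optimum is the walk 2->2->1, with weight (-5) + (-2) = -7.
Optimal value attained by: walk 2->2->1.
Answer: (C^⊗2)[2][1] = -7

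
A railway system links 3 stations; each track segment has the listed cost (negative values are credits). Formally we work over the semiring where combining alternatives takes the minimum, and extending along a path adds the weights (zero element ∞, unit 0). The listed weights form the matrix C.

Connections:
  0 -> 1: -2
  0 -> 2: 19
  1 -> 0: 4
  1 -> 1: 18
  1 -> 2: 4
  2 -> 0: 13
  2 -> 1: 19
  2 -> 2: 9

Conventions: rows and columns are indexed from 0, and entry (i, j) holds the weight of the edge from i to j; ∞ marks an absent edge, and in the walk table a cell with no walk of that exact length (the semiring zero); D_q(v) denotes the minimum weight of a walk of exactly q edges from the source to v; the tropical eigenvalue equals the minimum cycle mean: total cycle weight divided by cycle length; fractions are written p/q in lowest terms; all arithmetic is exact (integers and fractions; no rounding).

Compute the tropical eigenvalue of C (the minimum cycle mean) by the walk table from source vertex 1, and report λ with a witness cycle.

q=0: [∞, 0, ∞]
q=1: [4, 18, 4]
q=2: [17, 2, 13]
q=3: [6, 15, 6]
Optimal cycle mean attained by: cycle 0->1->0, total (-2) + 4, length 2.
Answer: λ = 1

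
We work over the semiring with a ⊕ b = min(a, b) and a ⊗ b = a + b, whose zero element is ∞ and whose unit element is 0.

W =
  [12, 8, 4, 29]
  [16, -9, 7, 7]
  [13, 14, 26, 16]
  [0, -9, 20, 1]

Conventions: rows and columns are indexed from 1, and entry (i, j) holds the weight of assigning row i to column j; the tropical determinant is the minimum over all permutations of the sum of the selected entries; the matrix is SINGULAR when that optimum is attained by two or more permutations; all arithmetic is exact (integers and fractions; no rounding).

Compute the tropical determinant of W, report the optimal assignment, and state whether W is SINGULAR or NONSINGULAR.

σ = (1, 2, 3, 4): 12 + (-9) + 26 + 1 = 30
σ = (1, 2, 4, 3): 12 + (-9) + 16 + 20 = 39
σ = (1, 3, 2, 4): 12 + 7 + 14 + 1 = 34
σ = (1, 3, 4, 2): 12 + 7 + 16 + (-9) = 26
σ = (1, 4, 2, 3): 12 + 7 + 14 + 20 = 53
σ = (1, 4, 3, 2): 12 + 7 + 26 + (-9) = 36
σ = (2, 1, 3, 4): 8 + 16 + 26 + 1 = 51
σ = (2, 1, 4, 3): 8 + 16 + 16 + 20 = 60
σ = (2, 3, 1, 4): 8 + 7 + 13 + 1 = 29
σ = (2, 3, 4, 1): 8 + 7 + 16 + 0 = 31
σ = (2, 4, 1, 3): 8 + 7 + 13 + 20 = 48
σ = (2, 4, 3, 1): 8 + 7 + 26 + 0 = 41
σ = (3, 1, 2, 4): 4 + 16 + 14 + 1 = 35
σ = (3, 1, 4, 2): 4 + 16 + 16 + (-9) = 27
σ = (3, 2, 1, 4): 4 + (-9) + 13 + 1 = 9
σ = (3, 2, 4, 1): 4 + (-9) + 16 + 0 = 11
σ = (3, 4, 1, 2): 4 + 7 + 13 + (-9) = 15
σ = (3, 4, 2, 1): 4 + 7 + 14 + 0 = 25
σ = (4, 1, 2, 3): 29 + 16 + 14 + 20 = 79
σ = (4, 1, 3, 2): 29 + 16 + 26 + (-9) = 62
σ = (4, 2, 1, 3): 29 + (-9) + 13 + 20 = 53
σ = (4, 2, 3, 1): 29 + (-9) + 26 + 0 = 46
σ = (4, 3, 1, 2): 29 + 7 + 13 + (-9) = 40
σ = (4, 3, 2, 1): 29 + 7 + 14 + 0 = 50
Optimal value attained by: σ = (3, 2, 1, 4).
Answer: det⊕(W) = 9; verdict: NONSINGULAR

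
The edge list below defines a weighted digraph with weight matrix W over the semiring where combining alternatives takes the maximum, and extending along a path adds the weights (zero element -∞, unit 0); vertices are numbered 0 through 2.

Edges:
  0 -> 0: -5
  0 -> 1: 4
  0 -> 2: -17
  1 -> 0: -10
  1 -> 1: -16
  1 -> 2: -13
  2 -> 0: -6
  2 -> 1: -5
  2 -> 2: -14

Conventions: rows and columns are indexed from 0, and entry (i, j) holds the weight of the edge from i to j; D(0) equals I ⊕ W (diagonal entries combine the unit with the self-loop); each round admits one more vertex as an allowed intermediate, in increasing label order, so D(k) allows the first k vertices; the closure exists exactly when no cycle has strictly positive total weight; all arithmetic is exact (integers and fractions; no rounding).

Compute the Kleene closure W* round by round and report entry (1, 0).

D(0):
  [0, 4, -17]
  [-10, 0, -13]
  [-6, -5, 0]
D(1):
  [0, 4, -17]
  [-10, 0, -13]
  [-6, -2, 0]
D(2):
  [0, 4, -9]
  [-10, 0, -13]
  [-6, -2, 0]
D(3):
  [0, 4, -9]
  [-10, 0, -13]
  [-6, -2, 0]
Answer: W*[1][0] = -10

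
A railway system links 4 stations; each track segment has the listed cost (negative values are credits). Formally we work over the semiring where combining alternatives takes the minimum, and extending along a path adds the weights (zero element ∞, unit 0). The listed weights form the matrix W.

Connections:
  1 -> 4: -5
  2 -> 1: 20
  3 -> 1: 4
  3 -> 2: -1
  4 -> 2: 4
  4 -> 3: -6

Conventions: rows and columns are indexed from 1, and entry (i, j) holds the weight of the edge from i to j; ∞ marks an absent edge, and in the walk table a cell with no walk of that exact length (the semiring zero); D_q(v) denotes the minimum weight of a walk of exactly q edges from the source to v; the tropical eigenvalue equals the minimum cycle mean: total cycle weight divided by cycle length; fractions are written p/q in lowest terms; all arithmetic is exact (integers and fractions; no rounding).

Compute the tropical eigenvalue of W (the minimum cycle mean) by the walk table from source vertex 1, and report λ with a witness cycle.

q=0: [0, ∞, ∞, ∞]
q=1: [∞, ∞, ∞, -5]
q=2: [∞, -1, -11, ∞]
q=3: [-7, -12, ∞, ∞]
q=4: [8, ∞, ∞, -12]
Optimal cycle mean attained by: cycle 1->4->3->1, total (-5) + (-6) + 4, length 3.
Answer: λ = -7/3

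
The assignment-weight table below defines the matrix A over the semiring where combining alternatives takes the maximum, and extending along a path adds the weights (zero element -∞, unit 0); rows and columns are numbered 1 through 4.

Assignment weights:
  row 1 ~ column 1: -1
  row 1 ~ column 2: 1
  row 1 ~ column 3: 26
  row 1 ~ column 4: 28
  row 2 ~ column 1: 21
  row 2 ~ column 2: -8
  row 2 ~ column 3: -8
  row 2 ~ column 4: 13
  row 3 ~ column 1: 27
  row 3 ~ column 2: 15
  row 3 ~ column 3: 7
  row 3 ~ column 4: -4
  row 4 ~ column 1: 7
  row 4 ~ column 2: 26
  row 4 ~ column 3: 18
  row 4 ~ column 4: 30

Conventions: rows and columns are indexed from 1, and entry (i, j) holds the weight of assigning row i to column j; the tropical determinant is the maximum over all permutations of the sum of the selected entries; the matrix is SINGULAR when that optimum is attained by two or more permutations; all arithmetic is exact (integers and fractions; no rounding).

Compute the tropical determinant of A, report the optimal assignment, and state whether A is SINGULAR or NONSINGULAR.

σ = (1, 2, 3, 4): (-1) + (-8) + 7 + 30 = 28
σ = (1, 2, 4, 3): (-1) + (-8) + (-4) + 18 = 5
σ = (1, 3, 2, 4): (-1) + (-8) + 15 + 30 = 36
σ = (1, 3, 4, 2): (-1) + (-8) + (-4) + 26 = 13
σ = (1, 4, 2, 3): (-1) + 13 + 15 + 18 = 45
σ = (1, 4, 3, 2): (-1) + 13 + 7 + 26 = 45
σ = (2, 1, 3, 4): 1 + 21 + 7 + 30 = 59
σ = (2, 1, 4, 3): 1 + 21 + (-4) + 18 = 36
σ = (2, 3, 1, 4): 1 + (-8) + 27 + 30 = 50
σ = (2, 3, 4, 1): 1 + (-8) + (-4) + 7 = -4
σ = (2, 4, 1, 3): 1 + 13 + 27 + 18 = 59
σ = (2, 4, 3, 1): 1 + 13 + 7 + 7 = 28
σ = (3, 1, 2, 4): 26 + 21 + 15 + 30 = 92
σ = (3, 1, 4, 2): 26 + 21 + (-4) + 26 = 69
σ = (3, 2, 1, 4): 26 + (-8) + 27 + 30 = 75
σ = (3, 2, 4, 1): 26 + (-8) + (-4) + 7 = 21
σ = (3, 4, 1, 2): 26 + 13 + 27 + 26 = 92
σ = (3, 4, 2, 1): 26 + 13 + 15 + 7 = 61
σ = (4, 1, 2, 3): 28 + 21 + 15 + 18 = 82
σ = (4, 1, 3, 2): 28 + 21 + 7 + 26 = 82
σ = (4, 2, 1, 3): 28 + (-8) + 27 + 18 = 65
σ = (4, 2, 3, 1): 28 + (-8) + 7 + 7 = 34
σ = (4, 3, 1, 2): 28 + (-8) + 27 + 26 = 73
σ = (4, 3, 2, 1): 28 + (-8) + 15 + 7 = 42
Optimal value attained by: σ = (3, 1, 2, 4).
Answer: det⊕(A) = 92; verdict: SINGULAR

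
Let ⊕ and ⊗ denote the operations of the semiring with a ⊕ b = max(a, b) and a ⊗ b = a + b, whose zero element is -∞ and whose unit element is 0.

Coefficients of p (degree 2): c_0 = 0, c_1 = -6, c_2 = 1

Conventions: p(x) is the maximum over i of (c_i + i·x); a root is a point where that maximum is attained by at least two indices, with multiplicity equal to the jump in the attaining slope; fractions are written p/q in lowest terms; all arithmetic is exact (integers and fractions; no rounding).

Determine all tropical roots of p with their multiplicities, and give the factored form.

hull edge (i=0, c=0) to (i=2, c=1): slope 1/2, span 2
Factored form: p(x) = 1 ⊗ (x ⊕ (-1/2)) ⊗ (x ⊕ (-1/2))
Answer: roots = -1/2 (mult 2)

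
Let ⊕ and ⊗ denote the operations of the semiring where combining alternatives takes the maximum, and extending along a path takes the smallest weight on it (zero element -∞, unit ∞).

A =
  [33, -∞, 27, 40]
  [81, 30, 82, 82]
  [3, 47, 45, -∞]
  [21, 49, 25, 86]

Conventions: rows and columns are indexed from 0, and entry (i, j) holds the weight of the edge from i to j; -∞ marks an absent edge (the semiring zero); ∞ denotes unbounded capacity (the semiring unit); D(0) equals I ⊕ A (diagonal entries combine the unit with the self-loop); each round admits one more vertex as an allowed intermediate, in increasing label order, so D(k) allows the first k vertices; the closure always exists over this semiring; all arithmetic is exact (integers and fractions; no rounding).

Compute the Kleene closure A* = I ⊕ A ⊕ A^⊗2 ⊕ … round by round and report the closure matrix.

D(0):
  [∞, -∞, 27, 40]
  [81, ∞, 82, 82]
  [3, 47, ∞, -∞]
  [21, 49, 25, ∞]
D(1):
  [∞, -∞, 27, 40]
  [81, ∞, 82, 82]
  [3, 47, ∞, 3]
  [21, 49, 25, ∞]
D(2):
  [∞, -∞, 27, 40]
  [81, ∞, 82, 82]
  [47, 47, ∞, 47]
  [49, 49, 49, ∞]
D(3):
  [∞, 27, 27, 40]
  [81, ∞, 82, 82]
  [47, 47, ∞, 47]
  [49, 49, 49, ∞]
D(4):
  [∞, 40, 40, 40]
  [81, ∞, 82, 82]
  [47, 47, ∞, 47]
  [49, 49, 49, ∞]
Answer: A* = [[∞, 40, 40, 40], [81, ∞, 82, 82], [47, 47, ∞, 47], [49, 49, 49, ∞]]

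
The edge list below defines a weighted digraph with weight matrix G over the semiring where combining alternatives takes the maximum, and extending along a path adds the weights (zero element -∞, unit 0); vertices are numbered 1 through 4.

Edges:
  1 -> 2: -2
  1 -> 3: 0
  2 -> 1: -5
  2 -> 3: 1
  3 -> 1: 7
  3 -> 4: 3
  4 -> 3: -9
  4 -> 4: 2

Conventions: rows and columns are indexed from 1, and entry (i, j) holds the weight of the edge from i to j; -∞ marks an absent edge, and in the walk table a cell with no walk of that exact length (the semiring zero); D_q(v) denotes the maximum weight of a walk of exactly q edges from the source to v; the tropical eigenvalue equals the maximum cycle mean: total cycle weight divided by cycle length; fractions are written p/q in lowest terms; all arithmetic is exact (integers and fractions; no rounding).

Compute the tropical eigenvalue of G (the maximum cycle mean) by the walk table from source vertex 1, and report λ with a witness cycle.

q=0: [0, -∞, -∞, -∞]
q=1: [-∞, -2, 0, -∞]
q=2: [7, -∞, -1, 3]
q=3: [6, 5, 7, 5]
q=4: [14, 4, 6, 10]
Optimal cycle mean attained by: cycle 1->3->1, total 0 + 7, length 2.
Answer: λ = 7/2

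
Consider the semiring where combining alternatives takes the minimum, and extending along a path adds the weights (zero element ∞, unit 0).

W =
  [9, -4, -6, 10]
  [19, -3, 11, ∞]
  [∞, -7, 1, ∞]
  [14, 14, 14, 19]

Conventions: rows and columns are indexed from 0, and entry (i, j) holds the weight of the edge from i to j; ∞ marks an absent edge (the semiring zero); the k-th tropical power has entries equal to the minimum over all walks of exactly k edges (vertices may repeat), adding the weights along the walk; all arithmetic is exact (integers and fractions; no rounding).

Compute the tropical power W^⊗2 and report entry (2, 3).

W^⊗2:
  [15, -13, -5, 19]
  [16, -6, 8, 29]
  [12, -10, 2, ∞]
  [23, 7, 8, 24]
Key observation: no walk of exactly 2 edges connects these vertices, so the entry is the semiring zero.
Answer: (W^⊗2)[2][3] = ∞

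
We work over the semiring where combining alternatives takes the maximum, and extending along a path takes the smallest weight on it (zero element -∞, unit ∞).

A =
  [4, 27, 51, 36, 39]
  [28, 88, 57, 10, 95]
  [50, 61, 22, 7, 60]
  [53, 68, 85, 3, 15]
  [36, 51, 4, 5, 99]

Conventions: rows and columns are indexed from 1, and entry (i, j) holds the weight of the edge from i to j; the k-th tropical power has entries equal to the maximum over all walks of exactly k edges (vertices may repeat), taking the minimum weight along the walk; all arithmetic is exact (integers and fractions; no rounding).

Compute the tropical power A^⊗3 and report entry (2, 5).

A^⊗2:
  [50, 51, 36, 10, 51]
  [50, 88, 57, 28, 95]
  [36, 61, 57, 36, 61]
  [50, 68, 57, 36, 68]
  [36, 51, 51, 36, 99]
A^⊗3:
  [36, 51, 51, 36, 51]
  [50, 88, 57, 36, 95]
  [50, 61, 57, 36, 61]
  [50, 68, 57, 36, 68]
  [50, 51, 51, 36, 99]
Key observation: the optimum is the walk 2->5->5->5, with weight 95 min 99 min 99 = 95.
Optimal value attained by: walk 2->5->5->5.
Answer: (A^⊗3)[2][5] = 95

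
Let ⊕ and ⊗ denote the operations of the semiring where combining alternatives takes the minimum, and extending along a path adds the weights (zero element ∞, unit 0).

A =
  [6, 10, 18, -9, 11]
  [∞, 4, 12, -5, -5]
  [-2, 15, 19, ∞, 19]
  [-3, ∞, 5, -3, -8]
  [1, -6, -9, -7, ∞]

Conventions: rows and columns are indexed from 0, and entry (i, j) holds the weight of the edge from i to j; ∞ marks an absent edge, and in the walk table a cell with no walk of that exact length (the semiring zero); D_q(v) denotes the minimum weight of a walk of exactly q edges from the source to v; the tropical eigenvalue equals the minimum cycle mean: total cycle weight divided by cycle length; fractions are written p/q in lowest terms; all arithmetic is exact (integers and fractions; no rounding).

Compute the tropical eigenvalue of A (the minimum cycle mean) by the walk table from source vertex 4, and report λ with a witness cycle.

q=0: [∞, ∞, ∞, ∞, 0]
q=1: [1, -6, -9, -7, ∞]
q=2: [-11, -2, -2, -11, -15]
q=3: [-14, -21, -24, -22, -19]
q=4: [-26, -25, -28, -26, -30]
q=5: [-30, -36, -39, -37, -34]
Optimal cycle mean attained by: cycle 3->4->3, total (-8) + (-7), length 2.
Answer: λ = -15/2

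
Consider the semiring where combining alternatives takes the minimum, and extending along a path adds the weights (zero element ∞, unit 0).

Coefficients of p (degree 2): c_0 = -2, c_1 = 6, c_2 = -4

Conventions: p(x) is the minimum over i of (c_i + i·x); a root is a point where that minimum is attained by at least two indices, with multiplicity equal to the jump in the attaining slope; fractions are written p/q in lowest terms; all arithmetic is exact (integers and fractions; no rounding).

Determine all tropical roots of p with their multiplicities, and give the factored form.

hull edge (i=0, c=-2) to (i=2, c=-4): slope -1, span 2
Factored form: p(x) = -4 ⊗ (x ⊕ 1) ⊗ (x ⊕ 1)
Answer: roots = 1 (mult 2)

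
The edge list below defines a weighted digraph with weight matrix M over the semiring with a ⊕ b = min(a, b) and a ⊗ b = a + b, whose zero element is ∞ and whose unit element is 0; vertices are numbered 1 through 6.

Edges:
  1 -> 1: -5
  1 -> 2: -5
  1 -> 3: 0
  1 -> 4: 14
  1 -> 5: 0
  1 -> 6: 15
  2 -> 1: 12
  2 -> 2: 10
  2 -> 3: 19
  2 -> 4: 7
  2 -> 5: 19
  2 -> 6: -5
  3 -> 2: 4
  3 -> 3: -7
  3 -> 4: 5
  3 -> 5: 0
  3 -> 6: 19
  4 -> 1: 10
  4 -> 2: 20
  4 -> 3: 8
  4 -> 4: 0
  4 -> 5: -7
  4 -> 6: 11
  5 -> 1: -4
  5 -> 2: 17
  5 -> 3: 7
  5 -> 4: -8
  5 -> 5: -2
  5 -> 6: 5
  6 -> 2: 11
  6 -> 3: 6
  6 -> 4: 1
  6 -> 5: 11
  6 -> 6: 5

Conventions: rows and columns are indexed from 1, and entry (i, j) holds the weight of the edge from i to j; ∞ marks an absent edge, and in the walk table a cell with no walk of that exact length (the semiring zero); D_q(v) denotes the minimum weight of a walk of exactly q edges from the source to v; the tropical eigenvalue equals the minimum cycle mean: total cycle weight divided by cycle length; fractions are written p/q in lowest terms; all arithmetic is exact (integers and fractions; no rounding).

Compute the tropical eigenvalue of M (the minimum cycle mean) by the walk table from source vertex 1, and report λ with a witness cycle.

q=0: [0, ∞, ∞, ∞, ∞, ∞]
q=1: [-5, -5, 0, 14, 0, 15]
q=2: [-10, -10, -7, -8, -5, -10]
q=3: [-15, -15, -14, -13, -15, -15]
q=4: [-20, -20, -21, -23, -20, -20]
q=5: [-25, -25, -28, -28, -30, -25]
q=6: [-34, -30, -35, -38, -35, -30]
Optimal cycle mean attained by: cycle 4->5->4, total (-7) + (-8), length 2.
Answer: λ = -15/2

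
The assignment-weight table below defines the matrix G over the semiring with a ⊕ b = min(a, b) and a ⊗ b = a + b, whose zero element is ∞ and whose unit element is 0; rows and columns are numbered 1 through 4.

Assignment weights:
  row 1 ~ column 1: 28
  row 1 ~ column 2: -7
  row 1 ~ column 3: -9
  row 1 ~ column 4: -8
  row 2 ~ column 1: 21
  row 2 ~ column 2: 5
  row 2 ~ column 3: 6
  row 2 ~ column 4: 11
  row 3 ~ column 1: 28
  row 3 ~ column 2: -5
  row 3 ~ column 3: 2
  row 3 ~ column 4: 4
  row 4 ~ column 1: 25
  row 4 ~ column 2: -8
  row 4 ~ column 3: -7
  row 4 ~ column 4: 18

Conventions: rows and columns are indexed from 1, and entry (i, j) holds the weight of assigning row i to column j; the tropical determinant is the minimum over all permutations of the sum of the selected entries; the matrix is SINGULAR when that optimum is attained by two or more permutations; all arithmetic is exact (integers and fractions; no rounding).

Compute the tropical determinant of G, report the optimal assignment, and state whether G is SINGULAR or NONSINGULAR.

σ = (1, 2, 3, 4): 28 + 5 + 2 + 18 = 53
σ = (1, 2, 4, 3): 28 + 5 + 4 + (-7) = 30
σ = (1, 3, 2, 4): 28 + 6 + (-5) + 18 = 47
σ = (1, 3, 4, 2): 28 + 6 + 4 + (-8) = 30
σ = (1, 4, 2, 3): 28 + 11 + (-5) + (-7) = 27
σ = (1, 4, 3, 2): 28 + 11 + 2 + (-8) = 33
σ = (2, 1, 3, 4): (-7) + 21 + 2 + 18 = 34
σ = (2, 1, 4, 3): (-7) + 21 + 4 + (-7) = 11
σ = (2, 3, 1, 4): (-7) + 6 + 28 + 18 = 45
σ = (2, 3, 4, 1): (-7) + 6 + 4 + 25 = 28
σ = (2, 4, 1, 3): (-7) + 11 + 28 + (-7) = 25
σ = (2, 4, 3, 1): (-7) + 11 + 2 + 25 = 31
σ = (3, 1, 2, 4): (-9) + 21 + (-5) + 18 = 25
σ = (3, 1, 4, 2): (-9) + 21 + 4 + (-8) = 8
σ = (3, 2, 1, 4): (-9) + 5 + 28 + 18 = 42
σ = (3, 2, 4, 1): (-9) + 5 + 4 + 25 = 25
σ = (3, 4, 1, 2): (-9) + 11 + 28 + (-8) = 22
σ = (3, 4, 2, 1): (-9) + 11 + (-5) + 25 = 22
σ = (4, 1, 2, 3): (-8) + 21 + (-5) + (-7) = 1
σ = (4, 1, 3, 2): (-8) + 21 + 2 + (-8) = 7
σ = (4, 2, 1, 3): (-8) + 5 + 28 + (-7) = 18
σ = (4, 2, 3, 1): (-8) + 5 + 2 + 25 = 24
σ = (4, 3, 1, 2): (-8) + 6 + 28 + (-8) = 18
σ = (4, 3, 2, 1): (-8) + 6 + (-5) + 25 = 18
Optimal value attained by: σ = (4, 1, 2, 3).
Answer: det⊕(G) = 1; verdict: NONSINGULAR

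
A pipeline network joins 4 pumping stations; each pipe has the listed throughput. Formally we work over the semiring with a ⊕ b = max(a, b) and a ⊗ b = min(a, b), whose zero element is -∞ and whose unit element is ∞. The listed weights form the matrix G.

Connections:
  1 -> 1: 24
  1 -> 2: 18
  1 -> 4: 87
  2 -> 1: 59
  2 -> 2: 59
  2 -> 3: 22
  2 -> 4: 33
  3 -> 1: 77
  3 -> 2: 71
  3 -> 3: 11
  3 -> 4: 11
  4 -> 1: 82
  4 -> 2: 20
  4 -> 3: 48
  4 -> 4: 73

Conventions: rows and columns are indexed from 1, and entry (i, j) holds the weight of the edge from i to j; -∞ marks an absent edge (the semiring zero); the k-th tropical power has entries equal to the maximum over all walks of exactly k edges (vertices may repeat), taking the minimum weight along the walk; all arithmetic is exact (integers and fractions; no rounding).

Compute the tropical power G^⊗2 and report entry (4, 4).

G^⊗2:
  [82, 20, 48, 73]
  [59, 59, 33, 59]
  [59, 59, 22, 77]
  [73, 48, 48, 82]
Key observation: the optimum is the walk 4->1->4, with weight 82 min 87 = 82.
Optimal value attained by: walk 4->1->4.
Answer: (G^⊗2)[4][4] = 82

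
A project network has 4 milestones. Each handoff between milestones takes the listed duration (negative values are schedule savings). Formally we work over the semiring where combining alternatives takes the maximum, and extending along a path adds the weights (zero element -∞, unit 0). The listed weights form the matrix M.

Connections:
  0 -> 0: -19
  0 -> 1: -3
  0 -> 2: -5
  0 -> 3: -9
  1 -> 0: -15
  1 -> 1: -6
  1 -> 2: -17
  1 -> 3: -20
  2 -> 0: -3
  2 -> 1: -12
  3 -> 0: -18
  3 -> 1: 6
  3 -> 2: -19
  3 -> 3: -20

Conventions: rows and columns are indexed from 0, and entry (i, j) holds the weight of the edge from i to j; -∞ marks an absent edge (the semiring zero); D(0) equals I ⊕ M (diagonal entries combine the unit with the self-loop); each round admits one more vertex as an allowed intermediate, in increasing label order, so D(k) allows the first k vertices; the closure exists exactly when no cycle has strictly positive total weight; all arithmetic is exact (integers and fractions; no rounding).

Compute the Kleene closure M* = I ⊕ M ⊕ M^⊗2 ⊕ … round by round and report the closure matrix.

D(0):
  [0, -3, -5, -9]
  [-15, 0, -17, -20]
  [-3, -12, 0, -∞]
  [-18, 6, -19, 0]
D(1):
  [0, -3, -5, -9]
  [-15, 0, -17, -20]
  [-3, -6, 0, -12]
  [-18, 6, -19, 0]
D(2):
  [0, -3, -5, -9]
  [-15, 0, -17, -20]
  [-3, -6, 0, -12]
  [-9, 6, -11, 0]
D(3):
  [0, -3, -5, -9]
  [-15, 0, -17, -20]
  [-3, -6, 0, -12]
  [-9, 6, -11, 0]
D(4):
  [0, -3, -5, -9]
  [-15, 0, -17, -20]
  [-3, -6, 0, -12]
  [-9, 6, -11, 0]
Answer: M* = [[0, -3, -5, -9], [-15, 0, -17, -20], [-3, -6, 0, -12], [-9, 6, -11, 0]]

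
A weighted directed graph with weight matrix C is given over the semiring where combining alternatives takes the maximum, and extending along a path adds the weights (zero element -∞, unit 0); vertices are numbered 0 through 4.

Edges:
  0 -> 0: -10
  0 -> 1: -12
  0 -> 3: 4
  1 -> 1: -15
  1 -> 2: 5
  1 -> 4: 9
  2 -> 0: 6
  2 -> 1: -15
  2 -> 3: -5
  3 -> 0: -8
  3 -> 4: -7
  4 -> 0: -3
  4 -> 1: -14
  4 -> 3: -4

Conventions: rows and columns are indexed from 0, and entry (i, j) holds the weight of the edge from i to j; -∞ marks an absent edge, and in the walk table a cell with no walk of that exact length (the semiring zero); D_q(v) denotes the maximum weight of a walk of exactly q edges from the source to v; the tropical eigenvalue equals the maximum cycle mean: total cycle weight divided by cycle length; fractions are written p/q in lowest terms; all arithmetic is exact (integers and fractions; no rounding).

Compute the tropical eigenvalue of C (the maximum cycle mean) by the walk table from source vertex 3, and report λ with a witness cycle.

q=0: [-∞, -∞, -∞, 0, -∞]
q=1: [-8, -∞, -∞, -∞, -7]
q=2: [-10, -20, -∞, -4, -∞]
q=3: [-12, -22, -15, -6, -11]
q=4: [-9, -24, -17, -8, -13]
q=5: [-11, -21, -19, -5, -15]
Optimal cycle mean attained by: cycle 0->1->2->0, total (-12) + 5 + 6, length 3.
Answer: λ = -1/3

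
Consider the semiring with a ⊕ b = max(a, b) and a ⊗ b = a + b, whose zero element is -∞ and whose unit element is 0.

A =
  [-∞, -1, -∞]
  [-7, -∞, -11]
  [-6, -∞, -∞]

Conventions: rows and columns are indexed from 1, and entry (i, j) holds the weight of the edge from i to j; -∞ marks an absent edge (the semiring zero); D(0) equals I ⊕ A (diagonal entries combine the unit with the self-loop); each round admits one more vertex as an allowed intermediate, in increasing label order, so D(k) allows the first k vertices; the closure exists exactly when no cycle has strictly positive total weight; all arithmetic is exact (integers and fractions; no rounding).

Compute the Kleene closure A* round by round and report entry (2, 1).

D(0):
  [0, -1, -∞]
  [-7, 0, -11]
  [-6, -∞, 0]
D(1):
  [0, -1, -∞]
  [-7, 0, -11]
  [-6, -7, 0]
D(2):
  [0, -1, -12]
  [-7, 0, -11]
  [-6, -7, 0]
D(3):
  [0, -1, -12]
  [-7, 0, -11]
  [-6, -7, 0]
Answer: A*[2][1] = -7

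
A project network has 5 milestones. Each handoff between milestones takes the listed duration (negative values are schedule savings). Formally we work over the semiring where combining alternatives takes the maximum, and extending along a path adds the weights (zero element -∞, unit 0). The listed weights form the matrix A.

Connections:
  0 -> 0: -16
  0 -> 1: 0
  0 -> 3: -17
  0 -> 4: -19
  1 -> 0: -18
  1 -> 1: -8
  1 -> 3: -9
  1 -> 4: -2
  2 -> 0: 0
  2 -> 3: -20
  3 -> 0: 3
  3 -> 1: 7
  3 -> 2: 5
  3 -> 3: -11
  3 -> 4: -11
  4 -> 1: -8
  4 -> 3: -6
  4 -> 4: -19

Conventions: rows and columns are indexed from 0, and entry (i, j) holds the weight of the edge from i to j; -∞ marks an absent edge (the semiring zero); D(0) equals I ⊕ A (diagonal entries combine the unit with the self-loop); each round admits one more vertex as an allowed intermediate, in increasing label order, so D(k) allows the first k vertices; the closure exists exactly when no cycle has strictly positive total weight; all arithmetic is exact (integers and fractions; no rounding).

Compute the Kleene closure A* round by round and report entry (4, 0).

D(0):
  [0, 0, -∞, -17, -19]
  [-18, 0, -∞, -9, -2]
  [0, -∞, 0, -20, -∞]
  [3, 7, 5, 0, -11]
  [-∞, -8, -∞, -6, 0]
D(1):
  [0, 0, -∞, -17, -19]
  [-18, 0, -∞, -9, -2]
  [0, 0, 0, -17, -19]
  [3, 7, 5, 0, -11]
  [-∞, -8, -∞, -6, 0]
D(2):
  [0, 0, -∞, -9, -2]
  [-18, 0, -∞, -9, -2]
  [0, 0, 0, -9, -2]
  [3, 7, 5, 0, 5]
  [-26, -8, -∞, -6, 0]
D(3):
  [0, 0, -∞, -9, -2]
  [-18, 0, -∞, -9, -2]
  [0, 0, 0, -9, -2]
  [5, 7, 5, 0, 5]
  [-26, -8, -∞, -6, 0]
D(4):
  [0, 0, -4, -9, -2]
  [-4, 0, -4, -9, -2]
  [0, 0, 0, -9, -2]
  [5, 7, 5, 0, 5]
  [-1, 1, -1, -6, 0]
D(5):
  [0, 0, -3, -8, -2]
  [-3, 0, -3, -8, -2]
  [0, 0, 0, -8, -2]
  [5, 7, 5, 0, 5]
  [-1, 1, -1, -6, 0]
Answer: A*[4][0] = -1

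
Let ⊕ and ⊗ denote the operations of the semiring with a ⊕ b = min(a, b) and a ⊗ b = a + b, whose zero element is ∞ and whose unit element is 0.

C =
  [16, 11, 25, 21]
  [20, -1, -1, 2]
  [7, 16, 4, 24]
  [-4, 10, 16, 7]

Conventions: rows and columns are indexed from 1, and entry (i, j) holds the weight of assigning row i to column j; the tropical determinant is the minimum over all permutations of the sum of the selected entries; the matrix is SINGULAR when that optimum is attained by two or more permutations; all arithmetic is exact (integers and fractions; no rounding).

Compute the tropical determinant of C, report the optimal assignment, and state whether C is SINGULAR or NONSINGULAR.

σ = (1, 2, 3, 4): 16 + (-1) + 4 + 7 = 26
σ = (1, 2, 4, 3): 16 + (-1) + 24 + 16 = 55
σ = (1, 3, 2, 4): 16 + (-1) + 16 + 7 = 38
σ = (1, 3, 4, 2): 16 + (-1) + 24 + 10 = 49
σ = (1, 4, 2, 3): 16 + 2 + 16 + 16 = 50
σ = (1, 4, 3, 2): 16 + 2 + 4 + 10 = 32
σ = (2, 1, 3, 4): 11 + 20 + 4 + 7 = 42
σ = (2, 1, 4, 3): 11 + 20 + 24 + 16 = 71
σ = (2, 3, 1, 4): 11 + (-1) + 7 + 7 = 24
σ = (2, 3, 4, 1): 11 + (-1) + 24 + (-4) = 30
σ = (2, 4, 1, 3): 11 + 2 + 7 + 16 = 36
σ = (2, 4, 3, 1): 11 + 2 + 4 + (-4) = 13
σ = (3, 1, 2, 4): 25 + 20 + 16 + 7 = 68
σ = (3, 1, 4, 2): 25 + 20 + 24 + 10 = 79
σ = (3, 2, 1, 4): 25 + (-1) + 7 + 7 = 38
σ = (3, 2, 4, 1): 25 + (-1) + 24 + (-4) = 44
σ = (3, 4, 1, 2): 25 + 2 + 7 + 10 = 44
σ = (3, 4, 2, 1): 25 + 2 + 16 + (-4) = 39
σ = (4, 1, 2, 3): 21 + 20 + 16 + 16 = 73
σ = (4, 1, 3, 2): 21 + 20 + 4 + 10 = 55
σ = (4, 2, 1, 3): 21 + (-1) + 7 + 16 = 43
σ = (4, 2, 3, 1): 21 + (-1) + 4 + (-4) = 20
σ = (4, 3, 1, 2): 21 + (-1) + 7 + 10 = 37
σ = (4, 3, 2, 1): 21 + (-1) + 16 + (-4) = 32
Optimal value attained by: σ = (2, 4, 3, 1).
Answer: det⊕(C) = 13; verdict: NONSINGULAR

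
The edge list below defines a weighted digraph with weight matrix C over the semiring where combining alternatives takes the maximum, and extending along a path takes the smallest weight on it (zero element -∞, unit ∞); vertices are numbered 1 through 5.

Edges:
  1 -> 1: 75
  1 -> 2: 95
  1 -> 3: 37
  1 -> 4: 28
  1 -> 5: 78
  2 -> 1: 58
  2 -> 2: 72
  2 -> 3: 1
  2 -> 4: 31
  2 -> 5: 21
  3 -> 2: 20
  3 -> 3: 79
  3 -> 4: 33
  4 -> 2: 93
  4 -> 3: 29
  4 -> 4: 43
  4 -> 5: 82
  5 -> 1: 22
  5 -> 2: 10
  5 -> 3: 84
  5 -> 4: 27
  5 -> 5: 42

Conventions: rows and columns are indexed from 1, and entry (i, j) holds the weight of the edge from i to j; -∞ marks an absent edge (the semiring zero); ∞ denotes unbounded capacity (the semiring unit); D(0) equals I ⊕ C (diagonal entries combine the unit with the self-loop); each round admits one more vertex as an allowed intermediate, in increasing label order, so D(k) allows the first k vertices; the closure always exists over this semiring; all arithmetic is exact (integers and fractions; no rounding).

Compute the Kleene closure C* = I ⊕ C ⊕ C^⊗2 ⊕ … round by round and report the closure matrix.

D(0):
  [∞, 95, 37, 28, 78]
  [58, ∞, 1, 31, 21]
  [-∞, 20, ∞, 33, -∞]
  [-∞, 93, 29, ∞, 82]
  [22, 10, 84, 27, ∞]
D(1):
  [∞, 95, 37, 28, 78]
  [58, ∞, 37, 31, 58]
  [-∞, 20, ∞, 33, -∞]
  [-∞, 93, 29, ∞, 82]
  [22, 22, 84, 27, ∞]
D(2):
  [∞, 95, 37, 31, 78]
  [58, ∞, 37, 31, 58]
  [20, 20, ∞, 33, 20]
  [58, 93, 37, ∞, 82]
  [22, 22, 84, 27, ∞]
D(3):
  [∞, 95, 37, 33, 78]
  [58, ∞, 37, 33, 58]
  [20, 20, ∞, 33, 20]
  [58, 93, 37, ∞, 82]
  [22, 22, 84, 33, ∞]
D(4):
  [∞, 95, 37, 33, 78]
  [58, ∞, 37, 33, 58]
  [33, 33, ∞, 33, 33]
  [58, 93, 37, ∞, 82]
  [33, 33, 84, 33, ∞]
D(5):
  [∞, 95, 78, 33, 78]
  [58, ∞, 58, 33, 58]
  [33, 33, ∞, 33, 33]
  [58, 93, 82, ∞, 82]
  [33, 33, 84, 33, ∞]
Answer: C* = [[∞, 95, 78, 33, 78], [58, ∞, 58, 33, 58], [33, 33, ∞, 33, 33], [58, 93, 82, ∞, 82], [33, 33, 84, 33, ∞]]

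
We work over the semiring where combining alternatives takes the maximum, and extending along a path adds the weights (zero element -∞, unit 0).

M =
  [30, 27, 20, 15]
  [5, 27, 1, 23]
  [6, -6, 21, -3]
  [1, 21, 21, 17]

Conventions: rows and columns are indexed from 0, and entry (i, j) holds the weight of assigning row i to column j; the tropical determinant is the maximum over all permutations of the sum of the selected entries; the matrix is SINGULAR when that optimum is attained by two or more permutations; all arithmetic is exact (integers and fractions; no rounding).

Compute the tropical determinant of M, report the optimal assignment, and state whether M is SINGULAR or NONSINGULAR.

σ = (0, 1, 2, 3): 30 + 27 + 21 + 17 = 95
σ = (0, 1, 3, 2): 30 + 27 + (-3) + 21 = 75
σ = (0, 2, 1, 3): 30 + 1 + (-6) + 17 = 42
σ = (0, 2, 3, 1): 30 + 1 + (-3) + 21 = 49
σ = (0, 3, 1, 2): 30 + 23 + (-6) + 21 = 68
σ = (0, 3, 2, 1): 30 + 23 + 21 + 21 = 95
σ = (1, 0, 2, 3): 27 + 5 + 21 + 17 = 70
σ = (1, 0, 3, 2): 27 + 5 + (-3) + 21 = 50
σ = (1, 2, 0, 3): 27 + 1 + 6 + 17 = 51
σ = (1, 2, 3, 0): 27 + 1 + (-3) + 1 = 26
σ = (1, 3, 0, 2): 27 + 23 + 6 + 21 = 77
σ = (1, 3, 2, 0): 27 + 23 + 21 + 1 = 72
σ = (2, 0, 1, 3): 20 + 5 + (-6) + 17 = 36
σ = (2, 0, 3, 1): 20 + 5 + (-3) + 21 = 43
σ = (2, 1, 0, 3): 20 + 27 + 6 + 17 = 70
σ = (2, 1, 3, 0): 20 + 27 + (-3) + 1 = 45
σ = (2, 3, 0, 1): 20 + 23 + 6 + 21 = 70
σ = (2, 3, 1, 0): 20 + 23 + (-6) + 1 = 38
σ = (3, 0, 1, 2): 15 + 5 + (-6) + 21 = 35
σ = (3, 0, 2, 1): 15 + 5 + 21 + 21 = 62
σ = (3, 1, 0, 2): 15 + 27 + 6 + 21 = 69
σ = (3, 1, 2, 0): 15 + 27 + 21 + 1 = 64
σ = (3, 2, 0, 1): 15 + 1 + 6 + 21 = 43
σ = (3, 2, 1, 0): 15 + 1 + (-6) + 1 = 11
Optimal value attained by: σ = (0, 1, 2, 3).
Answer: det⊕(M) = 95; verdict: SINGULAR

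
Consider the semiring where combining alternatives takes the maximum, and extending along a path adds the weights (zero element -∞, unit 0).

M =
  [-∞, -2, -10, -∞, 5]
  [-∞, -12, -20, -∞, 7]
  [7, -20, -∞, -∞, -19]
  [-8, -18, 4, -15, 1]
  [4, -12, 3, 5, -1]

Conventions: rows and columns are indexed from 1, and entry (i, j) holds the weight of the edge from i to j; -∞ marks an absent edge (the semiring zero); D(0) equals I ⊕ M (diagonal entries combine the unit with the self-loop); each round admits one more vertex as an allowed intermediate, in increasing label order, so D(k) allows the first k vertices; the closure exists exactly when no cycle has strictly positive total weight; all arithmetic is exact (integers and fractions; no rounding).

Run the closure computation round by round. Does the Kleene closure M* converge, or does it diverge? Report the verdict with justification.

D(0):
  [0, -2, -10, -∞, 5]
  [-∞, 0, -20, -∞, 7]
  [7, -20, 0, -∞, -19]
  [-8, -18, 4, 0, 1]
  [4, -12, 3, 5, 0]
Detection: at round 1, diagonal entry (5, 5) turns strictly positive.
Key observation: the cycle 5->1->5 has total weight 4 + 5, which is strictly positive.
Answer: DIVERGES — positive cycle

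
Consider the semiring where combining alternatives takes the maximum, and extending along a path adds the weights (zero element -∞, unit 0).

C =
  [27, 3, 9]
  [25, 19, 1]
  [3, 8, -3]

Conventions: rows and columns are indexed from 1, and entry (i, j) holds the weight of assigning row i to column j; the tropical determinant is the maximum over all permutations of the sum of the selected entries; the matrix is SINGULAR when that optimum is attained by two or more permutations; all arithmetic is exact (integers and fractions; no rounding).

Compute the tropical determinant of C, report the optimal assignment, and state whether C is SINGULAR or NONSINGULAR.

σ = (1, 2, 3): 27 + 19 + (-3) = 43
σ = (1, 3, 2): 27 + 1 + 8 = 36
σ = (2, 1, 3): 3 + 25 + (-3) = 25
σ = (2, 3, 1): 3 + 1 + 3 = 7
σ = (3, 1, 2): 9 + 25 + 8 = 42
σ = (3, 2, 1): 9 + 19 + 3 = 31
Optimal value attained by: σ = (1, 2, 3).
Answer: det⊕(C) = 43; verdict: NONSINGULAR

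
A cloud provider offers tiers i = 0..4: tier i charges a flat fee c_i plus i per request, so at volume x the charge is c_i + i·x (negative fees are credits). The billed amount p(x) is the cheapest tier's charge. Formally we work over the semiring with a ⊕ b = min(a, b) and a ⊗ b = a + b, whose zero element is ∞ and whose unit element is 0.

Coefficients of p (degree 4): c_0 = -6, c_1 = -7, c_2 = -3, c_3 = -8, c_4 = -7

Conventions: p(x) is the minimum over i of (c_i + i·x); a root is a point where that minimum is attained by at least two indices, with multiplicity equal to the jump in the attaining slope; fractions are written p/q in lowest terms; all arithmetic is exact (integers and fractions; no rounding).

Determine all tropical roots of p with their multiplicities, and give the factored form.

hull edge (i=0, c=-6) to (i=1, c=-7): slope -1, span 1
hull edge (i=1, c=-7) to (i=3, c=-8): slope -1/2, span 2
hull edge (i=3, c=-8) to (i=4, c=-7): slope 1, span 1
Factored form: p(x) = -7 ⊗ (x ⊕ (-1)) ⊗ (x ⊕ 1/2) ⊗ (x ⊕ 1/2) ⊗ (x ⊕ 1)
Answer: roots = -1 (mult 1), 1/2 (mult 2), 1 (mult 1)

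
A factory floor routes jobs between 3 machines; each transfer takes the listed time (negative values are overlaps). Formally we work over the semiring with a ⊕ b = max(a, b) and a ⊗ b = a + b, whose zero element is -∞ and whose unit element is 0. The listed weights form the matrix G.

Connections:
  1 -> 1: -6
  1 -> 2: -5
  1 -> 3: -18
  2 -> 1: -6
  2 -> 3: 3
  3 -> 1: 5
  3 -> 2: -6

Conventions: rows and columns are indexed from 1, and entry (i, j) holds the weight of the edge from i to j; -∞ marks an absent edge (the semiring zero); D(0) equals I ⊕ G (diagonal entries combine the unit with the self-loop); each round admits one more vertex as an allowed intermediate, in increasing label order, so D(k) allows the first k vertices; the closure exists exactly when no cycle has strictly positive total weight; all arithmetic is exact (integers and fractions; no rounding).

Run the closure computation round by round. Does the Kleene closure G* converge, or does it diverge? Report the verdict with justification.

D(0):
  [0, -5, -18]
  [-6, 0, 3]
  [5, -6, 0]
D(1):
  [0, -5, -18]
  [-6, 0, 3]
  [5, 0, 0]
Detection: at round 2, diagonal entry (3, 3) turns strictly positive.
Key observation: the cycle 3->1->2->3 has total weight 5 + (-5) + 3, which is strictly positive.
Answer: DIVERGES — positive cycle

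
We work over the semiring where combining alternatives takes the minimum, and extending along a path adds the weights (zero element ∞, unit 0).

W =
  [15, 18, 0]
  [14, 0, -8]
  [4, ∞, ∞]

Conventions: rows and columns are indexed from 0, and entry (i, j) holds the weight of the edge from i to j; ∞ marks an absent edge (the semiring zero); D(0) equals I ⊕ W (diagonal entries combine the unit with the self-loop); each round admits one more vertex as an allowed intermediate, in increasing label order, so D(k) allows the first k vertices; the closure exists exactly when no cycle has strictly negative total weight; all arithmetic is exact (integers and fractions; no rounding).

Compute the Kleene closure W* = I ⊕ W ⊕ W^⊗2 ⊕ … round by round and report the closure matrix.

D(0):
  [0, 18, 0]
  [14, 0, -8]
  [4, ∞, 0]
D(1):
  [0, 18, 0]
  [14, 0, -8]
  [4, 22, 0]
D(2):
  [0, 18, 0]
  [14, 0, -8]
  [4, 22, 0]
D(3):
  [0, 18, 0]
  [-4, 0, -8]
  [4, 22, 0]
Answer: W* = [[0, 18, 0], [-4, 0, -8], [4, 22, 0]]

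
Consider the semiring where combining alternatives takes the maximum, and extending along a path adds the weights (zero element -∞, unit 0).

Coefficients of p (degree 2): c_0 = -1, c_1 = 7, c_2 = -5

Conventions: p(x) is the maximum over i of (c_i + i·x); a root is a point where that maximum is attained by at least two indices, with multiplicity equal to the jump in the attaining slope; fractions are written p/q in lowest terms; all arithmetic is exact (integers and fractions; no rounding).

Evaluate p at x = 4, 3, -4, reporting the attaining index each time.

p(4) = max(-1+0·4=-1, 7+1·4=11, -5+2·4=3) = 11 (attained by i=1)
p(3) = max(-1+0·3=-1, 7+1·3=10, -5+2·3=1) = 10 (attained by i=1)
p(-4) = max(-1+0·(-4)=-1, 7+1·(-4)=3, -5+2·(-4)=-13) = 3 (attained by i=1)
Answer: p(4) = 11; p(3) = 10; p(-4) = 3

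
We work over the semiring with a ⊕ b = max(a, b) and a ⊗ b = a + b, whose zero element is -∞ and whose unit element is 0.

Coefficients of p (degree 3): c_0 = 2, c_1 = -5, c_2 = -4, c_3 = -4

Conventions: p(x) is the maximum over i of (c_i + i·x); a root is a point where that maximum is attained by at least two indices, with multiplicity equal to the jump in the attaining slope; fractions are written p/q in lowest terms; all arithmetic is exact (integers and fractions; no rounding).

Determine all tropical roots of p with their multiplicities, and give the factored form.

hull edge (i=0, c=2) to (i=3, c=-4): slope -2, span 3
Factored form: p(x) = -4 ⊗ (x ⊕ 2) ⊗ (x ⊕ 2) ⊗ (x ⊕ 2)
Answer: roots = 2 (mult 3)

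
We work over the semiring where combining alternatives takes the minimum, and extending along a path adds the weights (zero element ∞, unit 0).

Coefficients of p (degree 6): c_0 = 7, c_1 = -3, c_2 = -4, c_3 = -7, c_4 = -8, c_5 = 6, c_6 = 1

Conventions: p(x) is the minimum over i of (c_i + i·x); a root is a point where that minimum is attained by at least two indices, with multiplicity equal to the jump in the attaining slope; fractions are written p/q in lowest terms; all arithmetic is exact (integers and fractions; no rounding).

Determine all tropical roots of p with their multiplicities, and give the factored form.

hull edge (i=0, c=7) to (i=1, c=-3): slope -10, span 1
hull edge (i=1, c=-3) to (i=3, c=-7): slope -2, span 2
hull edge (i=3, c=-7) to (i=4, c=-8): slope -1, span 1
hull edge (i=4, c=-8) to (i=6, c=1): slope 9/2, span 2
Factored form: p(x) = 1 ⊗ (x ⊕ (-9/2)) ⊗ (x ⊕ (-9/2)) ⊗ (x ⊕ 1) ⊗ (x ⊕ 2) ⊗ (x ⊕ 2) ⊗ (x ⊕ 10)
Answer: roots = -9/2 (mult 2), 1 (mult 1), 2 (mult 2), 10 (mult 1)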